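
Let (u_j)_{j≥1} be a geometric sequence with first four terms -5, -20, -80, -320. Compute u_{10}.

Common ratio r = 4.
u_j = (-5)·4^(j-1).
u_{10} = (-5)·4^9 = -1310720.

-1310720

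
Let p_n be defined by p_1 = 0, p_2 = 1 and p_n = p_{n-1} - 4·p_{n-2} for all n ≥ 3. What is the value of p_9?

-119

Compute successive terms:
p_3 = 1;  p_4 = -3;  p_5 = -7;  p_6 = 5;  p_7 = 33;  p_8 = 13;  p_9 = -119.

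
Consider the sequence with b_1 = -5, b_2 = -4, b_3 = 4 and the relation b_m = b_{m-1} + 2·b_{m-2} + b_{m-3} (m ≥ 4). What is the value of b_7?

Iterate the recurrence:
b_4 = -9, b_5 = -5, b_6 = -19, b_7 = -38.

-38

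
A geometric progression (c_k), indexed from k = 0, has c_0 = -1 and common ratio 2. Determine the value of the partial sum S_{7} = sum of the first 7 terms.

c_k = (-1)·2^(k-0).
S = (-1)·(2^7 - 1)/(2 - 1) = (-1)·(128 - 1)/(1) = -127.

-127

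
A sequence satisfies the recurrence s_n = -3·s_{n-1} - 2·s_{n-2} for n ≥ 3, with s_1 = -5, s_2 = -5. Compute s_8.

-1265

Iterate the recurrence:
s_3 = 25;  s_4 = -65;  s_5 = 145;  s_6 = -305;  s_7 = 625;  s_8 = -1265.
(Characteristic roots are -1 and -2.)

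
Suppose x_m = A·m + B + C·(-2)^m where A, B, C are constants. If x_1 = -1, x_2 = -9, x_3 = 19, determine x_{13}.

16427

Write the equations: A + B - 2C = -1; 2A + B + 4C = -9; 3A + B - 8C = 19.
Subtracting the first from the second: A + 6C = -8.
Subtracting the second from the third: A - 12C = 28.
Solving: C = -2, A = 4, then B = -9.
So x_m = 4·m + (-9) + (-2)·(-2)^m; at m=13 this is 16427.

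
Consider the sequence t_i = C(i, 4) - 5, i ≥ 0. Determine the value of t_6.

10

C(6, 4) = 15, so t_6 = 10.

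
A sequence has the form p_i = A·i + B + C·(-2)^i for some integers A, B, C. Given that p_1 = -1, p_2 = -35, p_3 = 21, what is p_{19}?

2621357

The three given values yield: A + B - 2C = -1; 2A + B + 4C = -35; 3A + B - 8C = 21.
Subtracting the first from the second: A + 6C = -34.
Subtracting the second from the third: A - 12C = 56.
Solving: C = -5, A = -4, then B = -7.
Hence p_{19} = -4·19 + (-7) + (-5)·(-524288) = 2621357.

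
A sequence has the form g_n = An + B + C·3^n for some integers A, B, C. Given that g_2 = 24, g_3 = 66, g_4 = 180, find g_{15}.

28697898

At n = 2, 3, 4: 2A + B + 9C = 24; 3A + B + 27C = 66; 4A + B + 81C = 180.
Subtracting the first from the second: A + 18C = 42.
Subtracting the second from the third: A + 54C = 114.
Solving: C = 2, A = 6, then B = -6.
Hence g_{15} = 6·15 + (-6) + 2·14348907 = 28697898.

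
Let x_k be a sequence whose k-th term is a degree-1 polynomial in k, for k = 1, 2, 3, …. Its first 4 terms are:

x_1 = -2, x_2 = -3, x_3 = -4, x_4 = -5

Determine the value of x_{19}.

-20

1st diffs: -1, -1, -1 (constant).
So x_k = -k - 1.
Evaluating at k = 19 gives x_{19} = -20.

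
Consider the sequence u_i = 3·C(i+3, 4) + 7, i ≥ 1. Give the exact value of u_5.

217

C(8, 4) = 70, so u_5 = 217.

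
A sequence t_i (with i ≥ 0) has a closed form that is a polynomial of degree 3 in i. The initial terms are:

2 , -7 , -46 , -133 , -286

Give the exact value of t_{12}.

-6046

1st diffs: -9, -39, -87, -153.
2nd diffs: -30, -48, -66.
3rd diffs: -18, -18 (constant).
Newton forward-difference form: t_i = 2 + (-9)·C(i,1) + (-30)·C(i,2) + (-18)·C(i,3).
At i = 12: i = 12, so t_{12} = 2 - 108 - 1980 - 3960 = -6046.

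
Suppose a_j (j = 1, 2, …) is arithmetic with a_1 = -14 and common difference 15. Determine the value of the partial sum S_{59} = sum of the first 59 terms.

a_j = -14 + (j - 1)·15.
a_{59} = 856; S = 59·(-14 + 856)/2 = 24839.

24839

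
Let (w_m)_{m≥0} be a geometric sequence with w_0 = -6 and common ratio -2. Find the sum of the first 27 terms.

w_m = (-6)·(-2)^(m-0).
S = (-6)·((-2)^27 - 1)/(-2 - 1) = (-6)·(-134217728 - 1)/(-3) = -268435458.

-268435458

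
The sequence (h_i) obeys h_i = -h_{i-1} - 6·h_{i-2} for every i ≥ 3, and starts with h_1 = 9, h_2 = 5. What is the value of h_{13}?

-212411

Step forward from the initial values:
h_3 = -59, h_4 = 29, h_5 = 325, …, h_{10} = -30931, h_{11} = 5365, h_{12} = 180221, h_{13} = -212411.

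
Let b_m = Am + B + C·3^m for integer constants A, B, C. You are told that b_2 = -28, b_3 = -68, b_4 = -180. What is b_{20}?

-6973568884

The three given values yield: 2A + B + 9C = -28; 3A + B + 27C = -68; 4A + B + 81C = -180.
Subtracting the first from the second: A + 18C = -40.
Subtracting the second from the third: A + 54C = -112.
Solving: C = -2, A = -4, then B = -2.
Hence b_{20} = -4·20 + (-2) + (-2)·3486784401 = -6973568884.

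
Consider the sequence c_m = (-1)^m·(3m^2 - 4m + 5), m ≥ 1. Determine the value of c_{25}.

(-1)^25 = -1; 3m^2 - 4m + 5 at m=25 is 1780; so c_{25} = -1780.

-1780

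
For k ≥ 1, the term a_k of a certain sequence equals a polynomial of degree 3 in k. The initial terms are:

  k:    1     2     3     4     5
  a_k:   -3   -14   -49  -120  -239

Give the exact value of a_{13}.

-4359

1st diffs: -11, -35, -71, -119.
2nd diffs: -24, -36, -48.
3rd diffs: -12, -12 (constant).
So a_k = -2k^3 + 3k - 4.
Evaluating at k = 13 gives a_{13} = -4359.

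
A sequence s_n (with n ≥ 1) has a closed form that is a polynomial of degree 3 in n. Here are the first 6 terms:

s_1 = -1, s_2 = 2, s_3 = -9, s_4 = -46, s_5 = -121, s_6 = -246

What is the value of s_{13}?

-3529

1st diffs: 3, -11, -37, -75, -125.
2nd diffs: -14, -26, -38, -50.
3rd diffs: -12, -12, -12 (constant).
So s_n = -2n^3 + 5n^2 + 2n - 6.
Evaluating at n = 13 gives s_{13} = -3529.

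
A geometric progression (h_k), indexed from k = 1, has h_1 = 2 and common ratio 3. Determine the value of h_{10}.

h_k = 2·3^(k-1).
h_{10} = 2·3^9 = 39366.

39366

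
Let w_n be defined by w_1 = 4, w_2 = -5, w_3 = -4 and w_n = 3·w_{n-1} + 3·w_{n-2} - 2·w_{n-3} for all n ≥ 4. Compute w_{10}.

-74687

Compute successive terms:
w_4 = -35;  w_5 = -107;  w_6 = -418;  w_7 = -1505;  w_8 = -5555;  w_9 = -20344;  w_{10} = -74687.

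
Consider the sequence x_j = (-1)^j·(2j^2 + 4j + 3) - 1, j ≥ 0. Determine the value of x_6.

98

(-1)^6 = 1; 2j^2 + 4j + 3 at j=6 is 99; so x_6 = 98.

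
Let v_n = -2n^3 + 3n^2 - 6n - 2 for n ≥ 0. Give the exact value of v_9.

-1271

v_9 = -2·9^3 + 3·9^2 - 6·9 - 2 = -1271.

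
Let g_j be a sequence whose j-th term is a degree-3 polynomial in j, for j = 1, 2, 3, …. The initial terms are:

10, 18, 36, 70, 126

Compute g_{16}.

1st diffs: 8, 18, 34, 56.
2nd diffs: 10, 16, 22.
3rd diffs: 6, 6 (constant).
So g_j = j^3 - j^2 + 4j + 6.
Evaluating at j = 16 gives g_{16} = 3910.

3910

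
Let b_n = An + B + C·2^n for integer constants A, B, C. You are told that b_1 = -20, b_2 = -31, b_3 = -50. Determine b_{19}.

The three given values yield: A + B + 2C = -20; 2A + B + 4C = -31; 3A + B + 8C = -50.
Subtracting the first from the second: A + 2C = -11.
Subtracting the second from the third: A + 4C = -19.
Solving: C = -4, A = -3, then B = -9.
Therefore b_{19} = -57 + (-9) + (-4)·524288 = -2097218.

-2097218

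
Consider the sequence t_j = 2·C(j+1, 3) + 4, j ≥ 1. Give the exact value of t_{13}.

732

C(14, 3) = 364, so t_{13} = 732.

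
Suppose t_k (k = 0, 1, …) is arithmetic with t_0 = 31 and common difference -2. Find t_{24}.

t_k = 31 + (k - 0)·(-2).
t_{24} = 31 + 24·(-2) = -17.

-17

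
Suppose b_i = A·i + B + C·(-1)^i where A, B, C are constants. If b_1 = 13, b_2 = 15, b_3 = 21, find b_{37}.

157

The three given values yield: A + B - C = 13; 2A + B + C = 15; 3A + B - C = 21.
Subtracting the first from the second: A + 2C = 2.
Subtracting the second from the third: A - 2C = 6.
Solving: C = -1, A = 4, then B = 8.
So b_i = 4·i + 8 + (-1)·(-1)^i; at i=37 this is 157.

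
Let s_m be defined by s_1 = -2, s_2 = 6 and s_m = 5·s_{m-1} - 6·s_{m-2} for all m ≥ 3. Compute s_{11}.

578202

Step forward from the initial values:
s_3 = 42  s_4 = 174  s_5 = 618  s_6 = 2046  s_7 = 6522  s_8 = 20334  s_9 = 62538  s_{10} = 190686  s_{11} = 578202.
(Characteristic roots are 3 and 2.)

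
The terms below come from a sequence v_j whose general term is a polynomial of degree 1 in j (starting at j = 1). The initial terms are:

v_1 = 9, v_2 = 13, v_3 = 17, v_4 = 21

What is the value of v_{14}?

1st diffs: 4, 4, 4 (constant).
So v_j = 4j + 5.
Evaluating at j = 14 gives v_{14} = 61.

61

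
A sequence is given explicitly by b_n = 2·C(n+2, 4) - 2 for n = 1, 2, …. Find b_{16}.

C(18, 4) = 3060, so b_{16} = 6118.

6118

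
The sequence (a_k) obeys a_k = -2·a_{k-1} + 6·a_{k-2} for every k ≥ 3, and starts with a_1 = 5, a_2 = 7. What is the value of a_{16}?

-62034560

Applying the relation repeatedly:
a_3 = 16; a_4 = 10; a_5 = 76; …; a_{13} = 1282240; a_{14} = -4664768; a_{15} = 17022976; a_{16} = -62034560.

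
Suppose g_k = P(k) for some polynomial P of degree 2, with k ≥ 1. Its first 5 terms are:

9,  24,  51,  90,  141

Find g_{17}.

1st diffs: 15, 27, 39, 51.
2nd diffs: 12, 12, 12 (constant).
Newton forward-difference form: g_k = 9 + 15·C(k-1,1) + 12·C(k-1,2).
At k = 17: k-1 = 16, so g_{17} = 9 + 240 + 1440 = 1689.

1689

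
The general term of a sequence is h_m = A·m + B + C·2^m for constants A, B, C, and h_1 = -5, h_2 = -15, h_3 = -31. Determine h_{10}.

-3107

Plug in m = 1, 2, 3: A + B + 2C = -5; 2A + B + 4C = -15; 3A + B + 8C = -31.
Subtracting the first from the second: A + 2C = -10.
Subtracting the second from the third: A + 4C = -16.
Solving: C = -3, A = -4, then B = 5.
Therefore h_{10} = -40 + 5 + (-3)·1024 = -3107.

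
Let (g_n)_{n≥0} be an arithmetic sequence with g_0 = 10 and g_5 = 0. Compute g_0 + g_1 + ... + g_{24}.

-350

Common difference d = (0 - 10) / (5 - 0) = -2.
g_n = 10 + (n - 0)·(-2).
g_{24} = -38; S = 25·(10 + (-38))/2 = -350.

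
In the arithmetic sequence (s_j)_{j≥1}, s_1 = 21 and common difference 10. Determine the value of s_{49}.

501

s_j = 21 + (j - 1)·10.
s_{49} = 21 + 48·10 = 501.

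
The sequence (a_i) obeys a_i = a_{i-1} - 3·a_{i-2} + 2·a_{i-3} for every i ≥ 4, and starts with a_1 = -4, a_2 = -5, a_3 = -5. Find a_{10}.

Applying the relation repeatedly:
a_4 = 2  a_5 = 7  a_6 = -9  a_7 = -26  a_8 = 15  a_9 = 75  a_{10} = -22.

-22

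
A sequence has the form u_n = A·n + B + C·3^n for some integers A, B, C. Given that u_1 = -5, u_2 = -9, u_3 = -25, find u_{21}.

Write the equations: A + B + 3C = -5; 2A + B + 9C = -9; 3A + B + 27C = -25.
Subtracting the first from the second: A + 6C = -4.
Subtracting the second from the third: A + 18C = -16.
Solving: C = -1, A = 2, then B = -4.
Hence u_{21} = 2·21 + (-4) + (-1)·10460353203 = -10460353165.

-10460353165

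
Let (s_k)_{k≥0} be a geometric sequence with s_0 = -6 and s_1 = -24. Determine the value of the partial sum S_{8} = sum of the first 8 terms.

-131070

Common ratio r = 4.
s_k = (-6)·4^(k-0).
S = (-6)·(4^8 - 1)/(4 - 1) = (-6)·(65536 - 1)/(3) = -131070.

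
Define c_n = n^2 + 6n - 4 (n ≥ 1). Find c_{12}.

212

c_{12} = 1·12^2 + 6·12 - 4 = 212.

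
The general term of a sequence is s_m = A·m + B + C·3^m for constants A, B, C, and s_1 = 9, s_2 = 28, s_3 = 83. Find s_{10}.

Plug in m = 1, 2, 3: A + B + 3C = 9; 2A + B + 9C = 28; 3A + B + 27C = 83.
Subtracting the first from the second: A + 6C = 19.
Subtracting the second from the third: A + 18C = 55.
Solving: C = 3, A = 1, then B = -1.
Therefore s_{10} = 10 + (-1) + 3·59049 = 177156.

177156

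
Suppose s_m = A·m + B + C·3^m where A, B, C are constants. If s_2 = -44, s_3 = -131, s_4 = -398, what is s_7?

-10919

Plug in m = 2, 3, 4: 2A + B + 9C = -44; 3A + B + 27C = -131; 4A + B + 81C = -398.
Subtracting the first from the second: A + 18C = -87.
Subtracting the second from the third: A + 54C = -267.
Solving: C = -5, A = 3, then B = -5.
Hence s_7 = 3·7 + (-5) + (-5)·2187 = -10919.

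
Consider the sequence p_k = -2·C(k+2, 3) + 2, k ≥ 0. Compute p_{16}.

-1630

C(18, 3) = 816, so p_{16} = -1630.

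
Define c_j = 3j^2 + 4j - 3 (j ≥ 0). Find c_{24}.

1821

c_{24} = 3·24^2 + 4·24 - 3 = 1821.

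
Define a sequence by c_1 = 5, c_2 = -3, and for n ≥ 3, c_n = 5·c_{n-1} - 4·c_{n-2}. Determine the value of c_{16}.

Applying the relation repeatedly:
c_3 = -35  c_4 = -163  c_5 = -675  …  c_{13} = -44739235  c_{14} = -178956963  c_{15} = -715827875  c_{16} = -2863311523.
(Characteristic roots are 4 and 1.)

-2863311523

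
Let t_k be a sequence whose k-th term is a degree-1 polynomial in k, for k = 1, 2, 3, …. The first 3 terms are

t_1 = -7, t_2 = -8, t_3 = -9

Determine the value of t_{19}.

-25

1st diffs: -1, -1 (constant).
So t_k = -k - 6.
Evaluating at k = 19 gives t_{19} = -25.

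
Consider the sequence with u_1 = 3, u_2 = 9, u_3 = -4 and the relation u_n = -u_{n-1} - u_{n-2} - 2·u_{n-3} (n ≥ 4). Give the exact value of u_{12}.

-10

Step forward from the initial values:
u_4 = -11; u_5 = -3; u_6 = 22; u_7 = 3; u_8 = -19; u_9 = -28; u_{10} = 41; u_{11} = 25; u_{12} = -10.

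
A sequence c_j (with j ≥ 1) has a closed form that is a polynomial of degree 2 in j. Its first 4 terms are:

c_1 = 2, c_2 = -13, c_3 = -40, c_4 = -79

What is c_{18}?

-1885

1st diffs: -15, -27, -39.
2nd diffs: -12, -12 (constant).
So c_j = -6j^2 + 3j + 5.
Evaluating at j = 18 gives c_{18} = -1885.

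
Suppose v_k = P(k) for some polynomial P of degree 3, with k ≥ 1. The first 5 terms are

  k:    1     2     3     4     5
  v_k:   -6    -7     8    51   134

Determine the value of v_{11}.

2144

1st diffs: -1, 15, 43, 83.
2nd diffs: 16, 28, 40.
3rd diffs: 12, 12 (constant).
Newton forward-difference form: v_k = -6 + (-1)·C(k-1,1) + 16·C(k-1,2) + 12·C(k-1,3).
At k = 11: k-1 = 10, so v_{11} = -6 - 10 + 720 + 1440 = 2144.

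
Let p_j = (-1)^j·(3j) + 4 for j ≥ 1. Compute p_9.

-23

(-1)^9 = -1; 3j at j=9 is 27; so p_9 = -23.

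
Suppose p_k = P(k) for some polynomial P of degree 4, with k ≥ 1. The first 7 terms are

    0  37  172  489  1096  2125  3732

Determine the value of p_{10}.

13941

1st diffs: 37, 135, 317, 607, 1029, 1607.
2nd diffs: 98, 182, 290, 422, 578.
3rd diffs: 84, 108, 132, 156.
4th diffs: 24, 24, 24 (constant).
So p_k = k^4 + 4k^3 - 6k + 1.
Evaluating at k = 10 gives p_{10} = 13941.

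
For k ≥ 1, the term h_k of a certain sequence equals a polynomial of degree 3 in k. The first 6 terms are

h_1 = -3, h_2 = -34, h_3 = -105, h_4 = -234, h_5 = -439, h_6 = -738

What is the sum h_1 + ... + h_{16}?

1st diffs: -31, -71, -129, -205, -299.
2nd diffs: -40, -58, -76, -94.
3rd diffs: -18, -18, -18 (constant).
Newton forward-difference form: h_k = -3 + (-31)·C(k-1,1) + (-40)·C(k-1,2) + (-18)·C(k-1,3).
Continuing: …, -1149, -1690, -2379, -3234, …, h_{16} = -12858.
Summing k = 1..16 (16 terms) gives -58928.

-58928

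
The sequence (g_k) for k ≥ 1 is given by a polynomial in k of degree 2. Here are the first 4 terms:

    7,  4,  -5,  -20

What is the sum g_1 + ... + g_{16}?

-3608

1st diffs: -3, -9, -15.
2nd diffs: -6, -6 (constant).
So g_k = -3k^2 + 6k + 4.
Continuing: …, -41, -68, -101, -140, …, g_{16} = -668.
Summing k = 1..16 (16 terms) gives -3608.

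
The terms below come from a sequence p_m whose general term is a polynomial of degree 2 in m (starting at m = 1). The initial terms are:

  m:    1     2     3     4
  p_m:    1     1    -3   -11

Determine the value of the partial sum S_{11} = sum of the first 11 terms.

-649

1st diffs: 0, -4, -8.
2nd diffs: -4, -4 (constant).
So p_m = -2m^2 + 6m - 3.
Continuing: …, -23, -39, -59, -83, …, p_{11} = -179.
Summing m = 1..11 (11 terms) gives -649.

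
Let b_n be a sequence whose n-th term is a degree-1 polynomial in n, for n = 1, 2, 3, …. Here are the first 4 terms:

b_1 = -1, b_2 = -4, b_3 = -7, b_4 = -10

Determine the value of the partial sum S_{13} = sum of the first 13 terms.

1st diffs: -3, -3, -3 (constant).
So b_n = -3n + 2.
Continuing: …, -13, -16, -19, -22, …, b_{13} = -37.
Summing n = 1..13 (13 terms) gives -247.

-247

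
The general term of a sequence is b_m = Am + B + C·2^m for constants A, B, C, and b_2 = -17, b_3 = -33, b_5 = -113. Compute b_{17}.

At m = 2, 3, 5: 2A + B + 4C = -17; 3A + B + 8C = -33; 5A + B + 32C = -113.
Subtracting the first from the second: A + 4C = -16.
Subtracting the second from the third: 2A + 24C = -80.
Solving: C = -3, A = -4, then B = 3.
So b_m = -4·m + 3 + (-3)·2^m; at m=17 this is -393281.

-393281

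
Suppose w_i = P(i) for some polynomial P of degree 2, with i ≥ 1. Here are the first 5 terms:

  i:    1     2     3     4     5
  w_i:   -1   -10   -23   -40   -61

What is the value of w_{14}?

-430

1st diffs: -9, -13, -17, -21.
2nd diffs: -4, -4, -4 (constant).
Newton forward-difference form: w_i = -1 + (-9)·C(i-1,1) + (-4)·C(i-1,2).
At i = 14: i-1 = 13, so w_{14} = -1 - 117 - 312 = -430.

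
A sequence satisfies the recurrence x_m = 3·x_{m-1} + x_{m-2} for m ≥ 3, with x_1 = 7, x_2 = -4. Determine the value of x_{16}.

x_3 = -5, x_4 = -19, x_5 = -62, …, x_{13} = -878753, x_{14} = -2902324, x_{15} = -9585725, x_{16} = -31659499.

-31659499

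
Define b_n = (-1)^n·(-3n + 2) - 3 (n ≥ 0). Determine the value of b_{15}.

40

(-1)^15 = -1; -3n + 2 at n=15 is -43; so b_{15} = 40.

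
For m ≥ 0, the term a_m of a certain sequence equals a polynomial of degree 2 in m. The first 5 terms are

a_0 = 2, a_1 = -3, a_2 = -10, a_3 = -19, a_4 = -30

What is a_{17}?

-355

1st diffs: -5, -7, -9, -11.
2nd diffs: -2, -2, -2 (constant).
Newton forward-difference form: a_m = 2 + (-5)·C(m,1) + (-2)·C(m,2).
At m = 17: m = 17, so a_{17} = 2 - 85 - 272 = -355.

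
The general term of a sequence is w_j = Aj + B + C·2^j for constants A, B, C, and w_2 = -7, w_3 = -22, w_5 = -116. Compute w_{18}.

-1048551

Plug in j = 2, 3, 5: 2A + B + 4C = -7; 3A + B + 8C = -22; 5A + B + 32C = -116.
Subtracting the first from the second: A + 4C = -15.
Subtracting the second from the third: 2A + 24C = -94.
Solving: C = -4, A = 1, then B = 7.
Therefore w_{18} = 18 + 7 + (-4)·262144 = -1048551.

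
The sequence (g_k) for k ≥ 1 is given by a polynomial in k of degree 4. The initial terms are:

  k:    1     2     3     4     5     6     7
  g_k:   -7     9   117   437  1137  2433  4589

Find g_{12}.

1st diffs: 16, 108, 320, 700, 1296, 2156.
2nd diffs: 92, 212, 380, 596, 860.
3rd diffs: 120, 168, 216, 264.
4th diffs: 48, 48, 48 (constant).
Newton forward-difference form: g_k = -7 + 16·C(k-1,1) + 92·C(k-1,2) + 120·C(k-1,3) + 48·C(k-1,4).
At k = 12: k-1 = 11, so g_{12} = -7 + 176 + 5060 + 19800 + 15840 = 40869.

40869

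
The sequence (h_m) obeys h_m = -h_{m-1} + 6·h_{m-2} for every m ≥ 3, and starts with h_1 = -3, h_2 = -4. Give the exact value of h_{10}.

6542

Applying the relation repeatedly:
h_3 = -14; h_4 = -10; h_5 = -74; h_6 = 14; h_7 = -458; h_8 = 542; h_9 = -3290; h_{10} = 6542.
(Characteristic roots are 2 and -3.)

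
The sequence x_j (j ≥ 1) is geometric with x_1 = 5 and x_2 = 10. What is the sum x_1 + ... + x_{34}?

Common ratio r = 2.
x_j = 5·2^(j-1).
S = 5·(2^34 - 1)/(2 - 1) = 5·(17179869184 - 1)/(1) = 85899345915.

85899345915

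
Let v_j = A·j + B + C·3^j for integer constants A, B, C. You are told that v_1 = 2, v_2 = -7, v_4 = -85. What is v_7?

At j = 1, 2, 4: A + B + 3C = 2; 2A + B + 9C = -7; 4A + B + 81C = -85.
Subtracting the first from the second: A + 6C = -9.
Subtracting the second from the third: 2A + 72C = -78.
Solving: C = -1, A = -3, then B = 8.
Therefore v_7 = -21 + 8 + (-1)·2187 = -2200.

-2200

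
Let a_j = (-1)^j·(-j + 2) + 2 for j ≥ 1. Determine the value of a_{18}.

-14

(-1)^18 = 1; -j + 2 at j=18 is -16; so a_{18} = -14.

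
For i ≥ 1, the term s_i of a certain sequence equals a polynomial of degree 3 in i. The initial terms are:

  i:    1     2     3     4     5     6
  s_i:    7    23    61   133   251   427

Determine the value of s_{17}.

1st diffs: 16, 38, 72, 118, 176.
2nd diffs: 22, 34, 46, 58.
3rd diffs: 12, 12, 12 (constant).
Newton forward-difference form: s_i = 7 + 16·C(i-1,1) + 22·C(i-1,2) + 12·C(i-1,3).
At i = 17: i-1 = 16, so s_{17} = 7 + 256 + 2640 + 6720 = 9623.

9623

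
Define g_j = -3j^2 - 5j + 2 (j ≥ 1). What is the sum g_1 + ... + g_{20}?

-9620

Over j = 1..20: Σj = 210, Σj² = 2870.
Total = (-3)·2870 + (-5)·210 + (2)·20 = -9620.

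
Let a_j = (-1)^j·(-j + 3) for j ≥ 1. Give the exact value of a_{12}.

(-1)^12 = 1; -j + 3 at j=12 is -9; so a_{12} = -9.

-9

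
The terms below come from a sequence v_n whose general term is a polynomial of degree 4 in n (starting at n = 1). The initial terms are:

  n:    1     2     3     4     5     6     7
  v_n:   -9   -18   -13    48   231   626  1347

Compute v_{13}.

21927

1st diffs: -9, 5, 61, 183, 395, 721.
2nd diffs: 14, 56, 122, 212, 326.
3rd diffs: 42, 66, 90, 114.
4th diffs: 24, 24, 24 (constant).
So v_n = n^4 - 3n^3 - 3n - 4.
Evaluating at n = 13 gives v_{13} = 21927.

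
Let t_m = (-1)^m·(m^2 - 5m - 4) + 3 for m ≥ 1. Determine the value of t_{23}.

(-1)^23 = -1; m^2 - 5m - 4 at m=23 is 410; so t_{23} = -407.

-407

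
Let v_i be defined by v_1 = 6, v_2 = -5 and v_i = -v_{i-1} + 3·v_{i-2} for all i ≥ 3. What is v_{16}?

Iterate the recurrence:
v_3 = 23, v_4 = -38, v_5 = 107, …, v_{13} = 79094, v_{14} = -181925, v_{15} = 419207, v_{16} = -964982.

-964982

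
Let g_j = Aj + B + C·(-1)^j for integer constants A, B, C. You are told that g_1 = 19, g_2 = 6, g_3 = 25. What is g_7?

37

Write the equations: A + B - C = 19; 2A + B + C = 6; 3A + B - C = 25.
Subtracting the first from the second: A + 2C = -13.
Subtracting the second from the third: A - 2C = 19.
Solving: C = -8, A = 3, then B = 8.
Therefore g_7 = 21 + 8 + (-8)·(-1) = 37.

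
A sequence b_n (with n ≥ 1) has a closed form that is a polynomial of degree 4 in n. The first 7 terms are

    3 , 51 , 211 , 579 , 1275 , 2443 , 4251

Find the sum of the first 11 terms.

63921

1st diffs: 48, 160, 368, 696, 1168, 1808.
2nd diffs: 112, 208, 328, 472, 640.
3rd diffs: 96, 120, 144, 168.
4th diffs: 24, 24, 24 (constant).
So b_n = n^4 + 6n^3 - 5n^2 + 6n - 5.
Continuing: 6891, 10579, 15555, 22083.
Summing n = 1..11 (11 terms) gives 63921.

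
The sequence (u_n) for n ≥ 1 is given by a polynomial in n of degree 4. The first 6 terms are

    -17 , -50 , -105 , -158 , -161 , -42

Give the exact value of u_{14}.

21862

1st diffs: -33, -55, -53, -3, 119.
2nd diffs: -22, 2, 50, 122.
3rd diffs: 24, 48, 72.
4th diffs: 24, 24 (constant).
Newton forward-difference form: u_n = -17 + (-33)·C(n-1,1) + (-22)·C(n-1,2) + 24·C(n-1,3) + 24·C(n-1,4).
At n = 14: n-1 = 13, so u_{14} = -17 - 429 - 1716 + 6864 + 17160 = 21862.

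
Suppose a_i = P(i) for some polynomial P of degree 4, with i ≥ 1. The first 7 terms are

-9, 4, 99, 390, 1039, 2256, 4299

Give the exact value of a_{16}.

126186

1st diffs: 13, 95, 291, 649, 1217, 2043.
2nd diffs: 82, 196, 358, 568, 826.
3rd diffs: 114, 162, 210, 258.
4th diffs: 48, 48, 48 (constant).
Newton forward-difference form: a_i = -9 + 13·C(i-1,1) + 82·C(i-1,2) + 114·C(i-1,3) + 48·C(i-1,4).
At i = 16: i-1 = 15, so a_{16} = -9 + 195 + 8610 + 51870 + 65520 = 126186.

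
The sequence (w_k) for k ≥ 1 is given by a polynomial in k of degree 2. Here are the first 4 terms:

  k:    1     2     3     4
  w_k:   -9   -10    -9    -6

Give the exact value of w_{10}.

1st diffs: -1, 1, 3.
2nd diffs: 2, 2 (constant).
So w_k = k^2 - 4k - 6.
Evaluating at k = 10 gives w_{10} = 54.

54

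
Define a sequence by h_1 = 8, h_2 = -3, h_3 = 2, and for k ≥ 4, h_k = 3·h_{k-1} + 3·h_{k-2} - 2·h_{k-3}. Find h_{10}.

Step forward from the initial values:
h_4 = -19  h_5 = -45  h_6 = -196  h_7 = -685  h_8 = -2553  h_9 = -9322  h_{10} = -34255.

-34255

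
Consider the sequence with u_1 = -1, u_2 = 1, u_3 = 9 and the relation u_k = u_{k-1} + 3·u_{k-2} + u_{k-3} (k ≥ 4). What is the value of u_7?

Compute successive terms:
u_4 = 11; u_5 = 39; u_6 = 81; u_7 = 209.

209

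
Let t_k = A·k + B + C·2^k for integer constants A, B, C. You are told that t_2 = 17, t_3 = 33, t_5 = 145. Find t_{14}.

81869

Write the equations: 2A + B + 4C = 17; 3A + B + 8C = 33; 5A + B + 32C = 145.
Subtracting the first from the second: A + 4C = 16.
Subtracting the second from the third: 2A + 24C = 112.
Solving: C = 5, A = -4, then B = 5.
Hence t_{14} = -4·14 + 5 + 5·16384 = 81869.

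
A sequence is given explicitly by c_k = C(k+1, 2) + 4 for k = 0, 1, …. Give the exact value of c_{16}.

C(17, 2) = 136, so c_{16} = 140.

140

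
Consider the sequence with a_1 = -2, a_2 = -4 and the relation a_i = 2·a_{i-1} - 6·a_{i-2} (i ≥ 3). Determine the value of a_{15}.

613120

a_3 = 4;  a_4 = 32;  a_5 = 40;  …;  a_{12} = -39424;  a_{13} = -70016;  a_{14} = 96512;  a_{15} = 613120.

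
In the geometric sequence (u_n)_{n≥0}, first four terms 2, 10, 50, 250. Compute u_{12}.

488281250

Common ratio r = 5.
u_n = 2·5^(n-0).
u_{12} = 2·5^12 = 488281250.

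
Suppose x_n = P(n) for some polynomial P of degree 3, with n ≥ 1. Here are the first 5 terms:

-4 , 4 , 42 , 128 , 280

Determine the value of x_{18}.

1st diffs: 8, 38, 86, 152.
2nd diffs: 30, 48, 66.
3rd diffs: 18, 18 (constant).
So x_n = 3n^3 - 3n^2 - 4n.
Evaluating at n = 18 gives x_{18} = 16452.

16452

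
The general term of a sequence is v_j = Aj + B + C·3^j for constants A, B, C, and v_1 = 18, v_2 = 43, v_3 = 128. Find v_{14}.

23914783

The three given values yield: A + B + 3C = 18; 2A + B + 9C = 43; 3A + B + 27C = 128.
Subtracting the first from the second: A + 6C = 25.
Subtracting the second from the third: A + 18C = 85.
Solving: C = 5, A = -5, then B = 8.
So v_j = -5·j + 8 + 5·3^j; at j=14 this is 23914783.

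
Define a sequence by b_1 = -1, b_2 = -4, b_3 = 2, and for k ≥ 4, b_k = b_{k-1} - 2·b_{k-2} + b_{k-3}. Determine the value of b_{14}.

Applying the relation repeatedly:
b_4 = 9  b_5 = 1  b_6 = -15  …  b_{11} = -55  b_{12} = 29  b_{13} = 109  b_{14} = -4.

-4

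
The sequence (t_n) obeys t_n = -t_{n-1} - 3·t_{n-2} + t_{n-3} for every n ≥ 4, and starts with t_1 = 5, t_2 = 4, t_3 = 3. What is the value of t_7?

-53

Applying the relation repeatedly:
t_4 = -10; t_5 = 5; t_6 = 28; t_7 = -53.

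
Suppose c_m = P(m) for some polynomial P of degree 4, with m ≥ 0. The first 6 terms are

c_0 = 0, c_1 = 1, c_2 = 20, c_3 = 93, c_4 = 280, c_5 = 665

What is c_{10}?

1st diffs: 1, 19, 73, 187, 385.
2nd diffs: 18, 54, 114, 198.
3rd diffs: 36, 60, 84.
4th diffs: 24, 24 (constant).
Newton forward-difference form: c_m = 1·C(m,1) + 18·C(m,2) + 36·C(m,3) + 24·C(m,4).
At m = 10: m = 10, so c_{10} = 10 + 810 + 4320 + 5040 = 10180.

10180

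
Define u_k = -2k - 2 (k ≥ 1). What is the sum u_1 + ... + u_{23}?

-598

Over k = 1..23: Σk = 276.
Total = (-2)·276 + (-2)·23 = -598.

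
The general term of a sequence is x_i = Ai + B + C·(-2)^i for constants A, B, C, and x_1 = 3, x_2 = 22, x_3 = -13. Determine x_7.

-369

Write the equations: A + B - 2C = 3; 2A + B + 4C = 22; 3A + B - 8C = -13.
Subtracting the first from the second: A + 6C = 19.
Subtracting the second from the third: A - 12C = -35.
Solving: C = 3, A = 1, then B = 8.
So x_i = 1·i + 8 + 3·(-2)^i; at i=7 this is -369.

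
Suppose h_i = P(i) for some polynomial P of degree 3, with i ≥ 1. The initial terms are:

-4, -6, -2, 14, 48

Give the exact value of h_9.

484

1st diffs: -2, 4, 16, 34.
2nd diffs: 6, 12, 18.
3rd diffs: 6, 6 (constant).
Newton forward-difference form: h_i = -4 + (-2)·C(i-1,1) + 6·C(i-1,2) + 6·C(i-1,3).
At i = 9: i-1 = 8, so h_9 = -4 - 16 + 168 + 336 = 484.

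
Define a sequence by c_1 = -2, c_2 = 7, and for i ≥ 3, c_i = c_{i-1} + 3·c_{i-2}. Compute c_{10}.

Step forward from the initial values:
c_3 = 1; c_4 = 22; c_5 = 25; c_6 = 91; c_7 = 166; c_8 = 439; c_9 = 937; c_{10} = 2254.

2254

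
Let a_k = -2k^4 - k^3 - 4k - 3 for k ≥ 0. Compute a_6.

-2835

a_6 = -2·6^4 - 1·6^3 - 4·6 - 3 = -2835.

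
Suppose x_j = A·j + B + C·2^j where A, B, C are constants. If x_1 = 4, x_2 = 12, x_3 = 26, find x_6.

Plug in j = 1, 2, 3: A + B + 2C = 4; 2A + B + 4C = 12; 3A + B + 8C = 26.
Subtracting the first from the second: A + 2C = 8.
Subtracting the second from the third: A + 4C = 14.
Solving: C = 3, A = 2, then B = -4.
Hence x_6 = 2·6 + (-4) + 3·64 = 200.

200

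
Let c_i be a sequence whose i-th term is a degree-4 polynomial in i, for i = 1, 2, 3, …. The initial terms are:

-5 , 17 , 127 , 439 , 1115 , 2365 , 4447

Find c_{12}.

1st diffs: 22, 110, 312, 676, 1250, 2082.
2nd diffs: 88, 202, 364, 574, 832.
3rd diffs: 114, 162, 210, 258.
4th diffs: 48, 48, 48 (constant).
So c_i = 2i^4 - i^3 - i - 5.
Evaluating at i = 12 gives c_{12} = 39727.

39727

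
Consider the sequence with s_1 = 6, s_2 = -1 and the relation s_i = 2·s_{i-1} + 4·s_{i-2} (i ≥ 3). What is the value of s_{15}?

19816448

Step forward from the initial values:
s_3 = 22; s_4 = 40; s_5 = 168; …; s_{12} = 584704; s_{13} = 1892352; s_{14} = 6123520; s_{15} = 19816448.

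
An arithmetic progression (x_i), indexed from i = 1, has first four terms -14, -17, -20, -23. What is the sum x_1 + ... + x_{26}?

-1339

Common difference d = -3.
x_i = -14 + (i - 1)·(-3).
x_{26} = -89; S = 26·(-14 + (-89))/2 = -1339.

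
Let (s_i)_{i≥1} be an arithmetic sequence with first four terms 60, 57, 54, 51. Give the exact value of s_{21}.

0

Common difference d = -3.
s_i = 60 + (i - 1)·(-3).
s_{21} = 60 + 20·(-3) = 0.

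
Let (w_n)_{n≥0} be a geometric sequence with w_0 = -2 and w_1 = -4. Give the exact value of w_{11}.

-4096

Common ratio r = 2.
w_n = (-2)·2^(n-0).
w_{11} = (-2)·2^11 = -4096.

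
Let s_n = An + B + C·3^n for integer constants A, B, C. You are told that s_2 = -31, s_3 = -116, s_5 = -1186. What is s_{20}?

At n = 2, 3, 5: 2A + B + 9C = -31; 3A + B + 27C = -116; 5A + B + 243C = -1186.
Subtracting the first from the second: A + 18C = -85.
Subtracting the second from the third: 2A + 216C = -1070.
Solving: C = -5, A = 5, then B = 4.
So s_n = 5·n + 4 + (-5)·3^n; at n=20 this is -17433921901.

-17433921901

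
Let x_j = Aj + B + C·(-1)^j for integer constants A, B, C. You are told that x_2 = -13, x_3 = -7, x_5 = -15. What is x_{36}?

Write the equations: 2A + B + C = -13; 3A + B - C = -7; 5A + B - C = -15.
Subtracting the first from the second: A - 2C = 6.
Subtracting the second from the third: 2A = -8.
Solving: C = -5, A = -4, then B = 0.
So x_j = -4·j + 0 + (-5)·(-1)^j; at j=36 this is -149.

-149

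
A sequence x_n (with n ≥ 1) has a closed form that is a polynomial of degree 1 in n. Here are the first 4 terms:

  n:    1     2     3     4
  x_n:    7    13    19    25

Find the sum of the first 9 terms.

279

1st diffs: 6, 6, 6 (constant).
So x_n = 6n + 1.
Continuing: …, 31, 37, 43, 49, …, x_9 = 55.
Summing n = 1..9 (9 terms) gives 279.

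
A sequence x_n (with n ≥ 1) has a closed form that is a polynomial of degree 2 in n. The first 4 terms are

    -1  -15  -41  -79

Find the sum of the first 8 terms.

1st diffs: -14, -26, -38.
2nd diffs: -12, -12 (constant).
Newton forward-difference form: x_n = -1 + (-14)·C(n-1,1) + (-12)·C(n-1,2).
Continuing: -129, -191, -265, -351.
Summing n = 1..8 (8 terms) gives -1072.

-1072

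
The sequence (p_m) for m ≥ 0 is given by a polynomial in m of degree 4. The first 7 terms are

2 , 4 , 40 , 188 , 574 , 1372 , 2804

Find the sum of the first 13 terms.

127452

1st diffs: 2, 36, 148, 386, 798, 1432.
2nd diffs: 34, 112, 238, 412, 634.
3rd diffs: 78, 126, 174, 222.
4th diffs: 48, 48, 48 (constant).
Newton forward-difference form: p_m = 2 + 2·C(m,1) + 34·C(m,2) + 78·C(m,3) + 48·C(m,4).
Continuing: …, 5140, 8698, 13844, 20992, …, p_{12} = 43190.
Summing m = 0..12 (13 terms) gives 127452.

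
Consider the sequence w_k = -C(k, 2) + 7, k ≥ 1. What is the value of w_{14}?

-84

C(14, 2) = 91, so w_{14} = -84.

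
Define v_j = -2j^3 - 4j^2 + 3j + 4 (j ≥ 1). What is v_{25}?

v_{25} = -2·25^3 - 4·25^2 + 3·25 + 4 = -33671.

-33671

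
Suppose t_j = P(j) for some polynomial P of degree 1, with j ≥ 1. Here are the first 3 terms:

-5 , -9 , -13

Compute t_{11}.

-45

1st diffs: -4, -4 (constant).
So t_j = -4j - 1.
Evaluating at j = 11 gives t_{11} = -45.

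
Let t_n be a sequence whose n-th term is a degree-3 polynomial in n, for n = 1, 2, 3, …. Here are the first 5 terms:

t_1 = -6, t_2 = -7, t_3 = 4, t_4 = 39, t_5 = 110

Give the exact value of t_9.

1st diffs: -1, 11, 35, 71.
2nd diffs: 12, 24, 36.
3rd diffs: 12, 12 (constant).
So t_n = 2n^3 - 6n^2 + 3n - 5.
Evaluating at n = 9 gives t_9 = 994.

994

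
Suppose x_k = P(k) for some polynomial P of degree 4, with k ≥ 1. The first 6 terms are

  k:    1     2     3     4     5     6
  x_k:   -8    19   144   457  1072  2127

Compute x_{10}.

1st diffs: 27, 125, 313, 615, 1055.
2nd diffs: 98, 188, 302, 440.
3rd diffs: 90, 114, 138.
4th diffs: 24, 24 (constant).
Newton forward-difference form: x_k = -8 + 27·C(k-1,1) + 98·C(k-1,2) + 90·C(k-1,3) + 24·C(k-1,4).
At k = 10: k-1 = 9, so x_{10} = -8 + 243 + 3528 + 7560 + 3024 = 14347.

14347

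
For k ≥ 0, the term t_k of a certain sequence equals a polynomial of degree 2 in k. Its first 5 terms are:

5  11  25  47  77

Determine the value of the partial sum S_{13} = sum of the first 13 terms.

1st diffs: 6, 14, 22, 30.
2nd diffs: 8, 8, 8 (constant).
So t_k = 4k^2 + 2k + 5.
Continuing: …, 115, 161, 215, 277, …, t_{12} = 605.
Summing k = 0..12 (13 terms) gives 2821.

2821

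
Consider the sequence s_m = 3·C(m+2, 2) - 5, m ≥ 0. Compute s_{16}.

454

C(18, 2) = 153, so s_{16} = 454.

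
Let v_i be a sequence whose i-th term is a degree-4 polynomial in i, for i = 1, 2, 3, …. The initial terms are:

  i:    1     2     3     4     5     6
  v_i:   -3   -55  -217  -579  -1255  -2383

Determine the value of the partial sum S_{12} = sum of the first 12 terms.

1st diffs: -52, -162, -362, -676, -1128.
2nd diffs: -110, -200, -314, -452.
3rd diffs: -90, -114, -138.
4th diffs: -24, -24 (constant).
Newton forward-difference form: v_i = -3 + (-52)·C(i-1,1) + (-110)·C(i-1,2) + (-90)·C(i-1,3) + (-24)·C(i-1,4).
Continuing: …, -4125, -6667, -10219, -15015, …, v_{12} = -29395.
Summing i = 1..12 (12 terms) gives -91226.

-91226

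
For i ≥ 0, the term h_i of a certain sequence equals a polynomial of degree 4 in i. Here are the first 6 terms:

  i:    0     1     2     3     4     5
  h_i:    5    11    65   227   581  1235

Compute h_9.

1st diffs: 6, 54, 162, 354, 654.
2nd diffs: 48, 108, 192, 300.
3rd diffs: 60, 84, 108.
4th diffs: 24, 24 (constant).
So h_i = i^4 + 4i^3 + 5i^2 - 4i + 5.
Evaluating at i = 9 gives h_9 = 9851.

9851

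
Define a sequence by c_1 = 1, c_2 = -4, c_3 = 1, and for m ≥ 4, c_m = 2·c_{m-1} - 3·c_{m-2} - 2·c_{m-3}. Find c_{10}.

Iterate the recurrence:
c_4 = 12  c_5 = 29  c_6 = 20  c_7 = -71  c_8 = -260  c_9 = -347  c_{10} = 228.

228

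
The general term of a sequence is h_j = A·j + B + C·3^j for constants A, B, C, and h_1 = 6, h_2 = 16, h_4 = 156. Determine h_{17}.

Write the equations: A + B + 3C = 6; 2A + B + 9C = 16; 4A + B + 81C = 156.
Subtracting the first from the second: A + 6C = 10.
Subtracting the second from the third: 2A + 72C = 140.
Solving: C = 2, A = -2, then B = 2.
Hence h_{17} = -2·17 + 2 + 2·129140163 = 258280294.

258280294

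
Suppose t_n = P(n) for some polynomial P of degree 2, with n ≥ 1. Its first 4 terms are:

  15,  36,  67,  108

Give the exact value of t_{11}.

1st diffs: 21, 31, 41.
2nd diffs: 10, 10 (constant).
Newton forward-difference form: t_n = 15 + 21·C(n-1,1) + 10·C(n-1,2).
At n = 11: n-1 = 10, so t_{11} = 15 + 210 + 450 = 675.

675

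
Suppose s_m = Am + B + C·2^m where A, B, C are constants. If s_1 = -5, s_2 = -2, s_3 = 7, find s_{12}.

Plug in m = 1, 2, 3: A + B + 2C = -5; 2A + B + 4C = -2; 3A + B + 8C = 7.
Subtracting the first from the second: A + 2C = 3.
Subtracting the second from the third: A + 4C = 9.
Solving: C = 3, A = -3, then B = -8.
Hence s_{12} = -3·12 + (-8) + 3·4096 = 12244.

12244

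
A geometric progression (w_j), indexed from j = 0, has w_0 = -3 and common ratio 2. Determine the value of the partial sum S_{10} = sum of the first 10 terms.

-3069

w_j = (-3)·2^(j-0).
S = (-3)·(2^10 - 1)/(2 - 1) = (-3)·(1024 - 1)/(1) = -3069.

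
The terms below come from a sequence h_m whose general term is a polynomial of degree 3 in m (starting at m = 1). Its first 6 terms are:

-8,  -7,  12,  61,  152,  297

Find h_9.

1st diffs: 1, 19, 49, 91, 145.
2nd diffs: 18, 30, 42, 54.
3rd diffs: 12, 12, 12 (constant).
Newton forward-difference form: h_m = -8 + 1·C(m-1,1) + 18·C(m-1,2) + 12·C(m-1,3).
At m = 9: m-1 = 8, so h_9 = -8 + 8 + 504 + 672 = 1176.

1176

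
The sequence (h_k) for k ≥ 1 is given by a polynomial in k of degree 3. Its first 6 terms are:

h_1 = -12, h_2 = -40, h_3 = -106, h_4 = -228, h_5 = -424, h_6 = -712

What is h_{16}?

1st diffs: -28, -66, -122, -196, -288.
2nd diffs: -38, -56, -74, -92.
3rd diffs: -18, -18, -18 (constant).
Newton forward-difference form: h_k = -12 + (-28)·C(k-1,1) + (-38)·C(k-1,2) + (-18)·C(k-1,3).
At k = 16: k-1 = 15, so h_{16} = -12 - 420 - 3990 - 8190 = -12612.

-12612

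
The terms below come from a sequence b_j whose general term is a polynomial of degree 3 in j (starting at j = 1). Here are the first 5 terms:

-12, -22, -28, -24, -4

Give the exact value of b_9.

1st diffs: -10, -6, 4, 20.
2nd diffs: 4, 10, 16.
3rd diffs: 6, 6 (constant).
Newton forward-difference form: b_j = -12 + (-10)·C(j-1,1) + 4·C(j-1,2) + 6·C(j-1,3).
At j = 9: j-1 = 8, so b_9 = -12 - 80 + 112 + 336 = 356.

356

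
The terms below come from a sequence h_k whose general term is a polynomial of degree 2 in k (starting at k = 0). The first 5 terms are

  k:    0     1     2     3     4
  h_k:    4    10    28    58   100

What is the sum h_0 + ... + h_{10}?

2354

1st diffs: 6, 18, 30, 42.
2nd diffs: 12, 12, 12 (constant).
Newton forward-difference form: h_k = 4 + 6·C(k,1) + 12·C(k,2).
Continuing: …, 154, 220, 298, 388, …, h_{10} = 604.
Summing k = 0..10 (11 terms) gives 2354.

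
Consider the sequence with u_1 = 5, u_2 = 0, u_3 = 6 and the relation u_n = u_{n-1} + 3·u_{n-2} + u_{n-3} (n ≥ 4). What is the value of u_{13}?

u_4 = 11; u_5 = 29; u_6 = 68; u_7 = 166; u_8 = 399; u_9 = 965; u_{10} = 2328; u_{11} = 5622; u_{12} = 13571; u_{13} = 32765.

32765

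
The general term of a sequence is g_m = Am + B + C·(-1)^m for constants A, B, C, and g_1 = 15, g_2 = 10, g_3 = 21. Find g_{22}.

The three given values yield: A + B - C = 15; 2A + B + C = 10; 3A + B - C = 21.
Subtracting the first from the second: A + 2C = -5.
Subtracting the second from the third: A - 2C = 11.
Solving: C = -4, A = 3, then B = 8.
Hence g_{22} = 3·22 + 8 + (-4)·1 = 70.

70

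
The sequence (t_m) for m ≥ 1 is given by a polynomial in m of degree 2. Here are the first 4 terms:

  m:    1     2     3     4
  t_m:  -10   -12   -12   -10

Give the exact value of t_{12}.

1st diffs: -2, 0, 2.
2nd diffs: 2, 2 (constant).
Newton forward-difference form: t_m = -10 + (-2)·C(m-1,1) + 2·C(m-1,2).
At m = 12: m-1 = 11, so t_{12} = -10 - 22 + 110 = 78.

78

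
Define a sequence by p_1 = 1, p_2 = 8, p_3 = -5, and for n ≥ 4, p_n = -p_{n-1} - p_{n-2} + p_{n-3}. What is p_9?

Step forward from the initial values:
p_4 = -2;  p_5 = 15;  p_6 = -18;  p_7 = 1;  p_8 = 32;  p_9 = -51.

-51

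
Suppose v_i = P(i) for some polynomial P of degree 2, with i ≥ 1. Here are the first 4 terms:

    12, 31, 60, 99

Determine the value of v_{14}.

1st diffs: 19, 29, 39.
2nd diffs: 10, 10 (constant).
Newton forward-difference form: v_i = 12 + 19·C(i-1,1) + 10·C(i-1,2).
At i = 14: i-1 = 13, so v_{14} = 12 + 247 + 780 = 1039.

1039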